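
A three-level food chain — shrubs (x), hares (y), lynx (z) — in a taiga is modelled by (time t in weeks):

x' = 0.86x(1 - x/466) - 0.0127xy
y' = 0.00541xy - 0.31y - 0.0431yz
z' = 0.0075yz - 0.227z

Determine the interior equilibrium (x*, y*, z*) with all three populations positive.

From dz/dt = 0: 0.0075y* = 0.227, so y* = 30.3.
From dx/dt = 0: 0.86(1 - x*/466) = 0.0127·30.3, giving x* = 466·(1 - 0.447) = 258.
From dy/dt = 0: 0.00541·258 - 0.31 = 0.0431z*, so z* = 1.08/0.0431 = 25.2.

x* ≈ 258, y* ≈ 30.3, z* ≈ 25.2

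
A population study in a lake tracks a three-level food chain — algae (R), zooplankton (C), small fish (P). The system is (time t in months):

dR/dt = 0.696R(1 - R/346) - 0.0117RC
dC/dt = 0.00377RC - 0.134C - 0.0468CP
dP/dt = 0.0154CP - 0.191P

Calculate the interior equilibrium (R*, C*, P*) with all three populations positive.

R* ≈ 274, C* ≈ 12.4, P* ≈ 19.2

From dP/dt = 0: 0.0154C* = 0.191, so C* = 12.4.
From dR/dt = 0: 0.696(1 - R*/346) = 0.0117·12.4, giving R* = 346·(1 - 0.208) = 274.
From dC/dt = 0: 0.00377·274 - 0.134 = 0.0468P*, so P* = 0.898/0.0468 = 19.2.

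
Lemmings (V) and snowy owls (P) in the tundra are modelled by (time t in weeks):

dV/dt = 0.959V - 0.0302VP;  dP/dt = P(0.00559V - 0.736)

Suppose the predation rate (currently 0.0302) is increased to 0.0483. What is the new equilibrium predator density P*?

P* ≈ 19.9

At the interior fixed point, setting dV/dt = 0 with V > 0 fixes P* = (prey growth rate)/(VP coefficient) — independent of the other coefficients.
With the change, P* = 0.959/0.0483 = 19.9; it falls from 31.8.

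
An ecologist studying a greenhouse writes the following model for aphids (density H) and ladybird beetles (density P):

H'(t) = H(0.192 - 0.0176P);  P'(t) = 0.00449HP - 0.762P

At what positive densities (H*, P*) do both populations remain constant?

Set dP/dt = 0 with P > 0: 0.00449H - 0.762 = 0, so H* = 0.762/0.00449 = 170.
Set dH/dt = 0 with H > 0: 0.192 - 0.0176P = 0, so P* = 0.192/0.0176 = 10.9.

H* ≈ 170, P* ≈ 10.9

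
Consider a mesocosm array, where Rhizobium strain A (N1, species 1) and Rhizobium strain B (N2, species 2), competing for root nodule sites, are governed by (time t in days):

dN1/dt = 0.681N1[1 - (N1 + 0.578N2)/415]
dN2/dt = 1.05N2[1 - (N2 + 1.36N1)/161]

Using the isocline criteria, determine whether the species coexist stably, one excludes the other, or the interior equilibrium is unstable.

Compare the nullcline intercepts: K1/α12 = 415/0.578 = 718 > K2 = 161; K2/α21 = 161/1.36 = 118 < K1 = 415.
Since the inequalities point opposite ways, species 1 can invade but species 2 cannot.

species 1 excludes species 2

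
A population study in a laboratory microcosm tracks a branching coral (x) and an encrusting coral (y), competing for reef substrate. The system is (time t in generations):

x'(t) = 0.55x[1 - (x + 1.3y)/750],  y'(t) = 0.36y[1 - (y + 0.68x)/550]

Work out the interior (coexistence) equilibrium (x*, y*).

x* ≈ 302, y* ≈ 345

Setting both brackets to zero gives the nullclines x + 1.3y = 750 and 0.68x + y = 550.
Substituting y = 550 - 0.68x into the first: x(1 - 1.3·0.68) = 750 - 1.3·550.
So x* = 35/0.116 = 302, and then y* = 550 - 0.68·302 = 345.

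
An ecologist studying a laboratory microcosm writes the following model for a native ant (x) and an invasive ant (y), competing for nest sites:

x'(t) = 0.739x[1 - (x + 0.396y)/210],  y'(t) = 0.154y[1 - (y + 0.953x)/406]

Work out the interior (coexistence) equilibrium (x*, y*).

Setting both brackets to zero gives the nullclines x + 0.396y = 210 and 0.953x + y = 406.
Substituting y = 406 - 0.953x into the first: x(1 - 0.396·0.953) = 210 - 0.396·406.
So x* = 49.2/0.623 = 79.1, and then y* = 406 - 0.953·79.1 = 331.

x* ≈ 79.1, y* ≈ 331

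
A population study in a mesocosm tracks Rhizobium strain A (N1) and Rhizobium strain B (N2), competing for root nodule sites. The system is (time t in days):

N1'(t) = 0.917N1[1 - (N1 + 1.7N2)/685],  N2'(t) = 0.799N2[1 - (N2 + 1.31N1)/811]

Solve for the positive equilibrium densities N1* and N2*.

N1* ≈ 565, N2* ≈ 70.4

Setting both brackets to zero gives the nullclines N1 + 1.7N2 = 685 and 1.31N1 + N2 = 811.
Substituting N2 = 811 - 1.31N1 into the first: N1(1 - 1.7·1.31) = 685 - 1.7·811.
So N1* = -694/-1.23 = 565, and then N2* = 811 - 1.31·565 = 70.4.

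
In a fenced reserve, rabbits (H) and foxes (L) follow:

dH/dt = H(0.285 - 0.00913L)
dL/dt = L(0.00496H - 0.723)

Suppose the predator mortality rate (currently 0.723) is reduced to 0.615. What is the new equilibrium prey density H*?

At the interior fixed point, setting dL/dt = 0 with L > 0 fixes H* = (predator death rate)/(HL coefficient) — independent of the other coefficients.
With the change, H* = 0.615/0.00496 = 124; it falls from 146.

H* ≈ 124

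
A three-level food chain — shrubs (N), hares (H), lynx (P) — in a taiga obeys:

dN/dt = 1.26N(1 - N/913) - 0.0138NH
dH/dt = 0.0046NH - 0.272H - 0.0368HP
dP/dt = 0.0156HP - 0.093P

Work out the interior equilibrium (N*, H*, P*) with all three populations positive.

N* ≈ 853, H* ≈ 5.96, P* ≈ 99.3

From dP/dt = 0: 0.0156H* = 0.093, so H* = 5.96.
From dN/dt = 0: 1.26(1 - N*/913) = 0.0138·5.96, giving N* = 913·(1 - 0.0653) = 853.
From dH/dt = 0: 0.0046·853 - 0.272 = 0.0368P*, so P* = 3.65/0.0368 = 99.3.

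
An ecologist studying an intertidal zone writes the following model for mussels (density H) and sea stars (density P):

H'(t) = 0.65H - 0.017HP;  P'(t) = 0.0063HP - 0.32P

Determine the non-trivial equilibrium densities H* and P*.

H* ≈ 50.8, P* ≈ 38.2

Set dP/dt = 0 with P > 0: 0.0063H - 0.32 = 0, so H* = 0.32/0.0063 = 50.8.
Set dH/dt = 0 with H > 0: 0.65 - 0.017P = 0, so P* = 0.65/0.017 = 38.2.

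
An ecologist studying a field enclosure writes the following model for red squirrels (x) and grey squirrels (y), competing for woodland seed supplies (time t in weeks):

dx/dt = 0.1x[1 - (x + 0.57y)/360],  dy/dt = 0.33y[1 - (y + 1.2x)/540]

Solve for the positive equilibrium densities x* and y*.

x* ≈ 165, y* ≈ 342

Setting both brackets to zero gives the nullclines x + 0.57y = 360 and 1.2x + y = 540.
Substituting y = 540 - 1.2x into the first: x(1 - 0.57·1.2) = 360 - 0.57·540.
So x* = 52.2/0.316 = 165, and then y* = 540 - 1.2·165 = 342.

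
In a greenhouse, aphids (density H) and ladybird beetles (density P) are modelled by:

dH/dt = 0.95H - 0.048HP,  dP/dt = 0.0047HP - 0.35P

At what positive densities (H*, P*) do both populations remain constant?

Set dP/dt = 0 with P > 0: 0.0047H - 0.35 = 0, so H* = 0.35/0.0047 = 74.5.
Set dH/dt = 0 with H > 0: 0.95 - 0.048P = 0, so P* = 0.95/0.048 = 19.8.

H* ≈ 74.5, P* ≈ 19.8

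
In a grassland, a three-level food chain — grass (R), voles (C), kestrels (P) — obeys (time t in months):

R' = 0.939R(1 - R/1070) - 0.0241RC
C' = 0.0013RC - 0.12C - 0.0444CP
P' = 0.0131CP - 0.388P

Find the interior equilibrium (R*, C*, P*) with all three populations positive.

R* ≈ 257, C* ≈ 29.6, P* ≈ 4.81

From dP/dt = 0: 0.0131C* = 0.388, so C* = 29.6.
From dR/dt = 0: 0.939(1 - R*/1070) = 0.0241·29.6, giving R* = 1070·(1 - 0.76) = 257.
From dC/dt = 0: 0.0013·257 - 0.12 = 0.0444P*, so P* = 0.214/0.0444 = 4.81.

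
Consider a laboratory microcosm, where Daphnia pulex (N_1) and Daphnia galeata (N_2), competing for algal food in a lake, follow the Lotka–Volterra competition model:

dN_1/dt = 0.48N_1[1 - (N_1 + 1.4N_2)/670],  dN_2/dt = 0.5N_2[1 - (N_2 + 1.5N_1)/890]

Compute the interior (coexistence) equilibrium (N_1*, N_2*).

N_1* ≈ 524, N_2* ≈ 105

Setting both brackets to zero gives the nullclines N_1 + 1.4N_2 = 670 and 1.5N_1 + N_2 = 890.
Substituting N_2 = 890 - 1.5N_1 into the first: N_1(1 - 1.4·1.5) = 670 - 1.4·890.
So N_1* = -576/-1.1 = 524, and then N_2* = 890 - 1.5·524 = 105.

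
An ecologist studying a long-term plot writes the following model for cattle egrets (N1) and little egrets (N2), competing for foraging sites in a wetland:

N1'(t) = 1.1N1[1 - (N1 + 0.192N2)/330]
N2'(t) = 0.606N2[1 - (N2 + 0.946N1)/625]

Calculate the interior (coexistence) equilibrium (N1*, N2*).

N1* ≈ 257, N2* ≈ 382

Setting both brackets to zero gives the nullclines N1 + 0.192N2 = 330 and 0.946N1 + N2 = 625.
Substituting N2 = 625 - 0.946N1 into the first: N1(1 - 0.192·0.946) = 330 - 0.192·625.
So N1* = 210/0.818 = 257, and then N2* = 625 - 0.946·257 = 382.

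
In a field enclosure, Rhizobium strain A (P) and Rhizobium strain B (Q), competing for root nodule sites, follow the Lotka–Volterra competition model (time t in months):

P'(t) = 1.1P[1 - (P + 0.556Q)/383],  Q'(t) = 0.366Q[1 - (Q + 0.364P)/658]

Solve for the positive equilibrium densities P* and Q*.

P* ≈ 21.5, Q* ≈ 650

Setting both brackets to zero gives the nullclines P + 0.556Q = 383 and 0.364P + Q = 658.
Substituting Q = 658 - 0.364P into the first: P(1 - 0.556·0.364) = 383 - 0.556·658.
So P* = 17.2/0.798 = 21.5, and then Q* = 658 - 0.364·21.5 = 650.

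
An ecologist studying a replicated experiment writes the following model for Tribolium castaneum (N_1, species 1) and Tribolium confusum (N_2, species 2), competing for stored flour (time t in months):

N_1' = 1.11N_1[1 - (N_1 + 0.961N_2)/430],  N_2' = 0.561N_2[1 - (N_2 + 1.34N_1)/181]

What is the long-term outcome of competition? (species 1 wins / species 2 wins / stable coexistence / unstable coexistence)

Compare the nullcline intercepts: K1/α12 = 430/0.961 = 447 > K2 = 181; K2/α21 = 181/1.34 = 135 < K1 = 430.
Since the inequalities point opposite ways, species 1 can invade but species 2 cannot.

species 1 excludes species 2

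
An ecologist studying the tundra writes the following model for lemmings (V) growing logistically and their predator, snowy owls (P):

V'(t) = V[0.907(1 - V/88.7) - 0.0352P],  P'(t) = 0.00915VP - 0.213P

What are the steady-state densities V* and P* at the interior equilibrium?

V* ≈ 23.3, P* ≈ 19

From dP/dt = 0 with P > 0: 0.00915V* = 0.213, so V* = 23.3.
Substitute into dV/dt = 0: 0.907(1 - 23.3/88.7) = 0.0352P*.
The bracket is 0.738, giving P* = 0.669/0.0352 = 19.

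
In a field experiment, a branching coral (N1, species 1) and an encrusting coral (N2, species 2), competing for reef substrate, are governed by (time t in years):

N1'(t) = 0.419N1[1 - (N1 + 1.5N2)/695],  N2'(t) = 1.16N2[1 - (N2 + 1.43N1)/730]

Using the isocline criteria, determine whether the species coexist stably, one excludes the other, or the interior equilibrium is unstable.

Compare the nullcline intercepts: K1/α12 = 695/1.5 = 463 < K2 = 730; K2/α21 = 730/1.43 = 510 < K1 = 695.
Since both are reversed, neither can invade when rare; the interior point is a saddle.

unstable coexistence (outcome depends on initial conditions)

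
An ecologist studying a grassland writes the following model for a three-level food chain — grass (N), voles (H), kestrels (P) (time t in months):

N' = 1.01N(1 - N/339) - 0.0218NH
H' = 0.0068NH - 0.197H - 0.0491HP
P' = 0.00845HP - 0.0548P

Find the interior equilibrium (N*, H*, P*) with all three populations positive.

From dP/dt = 0: 0.00845H* = 0.0548, so H* = 6.49.
From dN/dt = 0: 1.01(1 - N*/339) = 0.0218·6.49, giving N* = 339·(1 - 0.14) = 292.
From dH/dt = 0: 0.0068·292 - 0.197 = 0.0491P*, so P* = 1.79/0.0491 = 36.4.

N* ≈ 292, H* ≈ 6.49, P* ≈ 36.4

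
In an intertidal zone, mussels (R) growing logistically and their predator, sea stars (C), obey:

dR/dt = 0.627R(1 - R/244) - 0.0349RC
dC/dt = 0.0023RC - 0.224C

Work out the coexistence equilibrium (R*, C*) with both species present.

From dC/dt = 0 with C > 0: 0.0023R* = 0.224, so R* = 97.4.
Substitute into dR/dt = 0: 0.627(1 - 97.4/244) = 0.0349C*.
The bracket is 0.601, giving C* = 0.377/0.0349 = 10.8.

R* ≈ 97.4, C* ≈ 10.8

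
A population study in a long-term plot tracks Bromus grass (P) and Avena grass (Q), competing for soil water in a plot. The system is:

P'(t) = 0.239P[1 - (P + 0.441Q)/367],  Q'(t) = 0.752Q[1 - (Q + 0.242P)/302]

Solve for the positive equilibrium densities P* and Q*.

Setting both brackets to zero gives the nullclines P + 0.441Q = 367 and 0.242P + Q = 302.
Substituting Q = 302 - 0.242P into the first: P(1 - 0.441·0.242) = 367 - 0.441·302.
So P* = 234/0.893 = 262, and then Q* = 302 - 0.242·262 = 239.

P* ≈ 262, Q* ≈ 239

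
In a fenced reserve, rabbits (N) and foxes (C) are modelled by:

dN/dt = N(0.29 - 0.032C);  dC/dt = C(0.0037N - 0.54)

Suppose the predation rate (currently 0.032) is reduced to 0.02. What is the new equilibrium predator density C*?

At the interior fixed point, setting dN/dt = 0 with N > 0 fixes C* = (prey growth rate)/(NC coefficient) — independent of the other coefficients.
With the change, C* = 0.29/0.02 = 14.5; it rises from 9.06.

C* ≈ 14.5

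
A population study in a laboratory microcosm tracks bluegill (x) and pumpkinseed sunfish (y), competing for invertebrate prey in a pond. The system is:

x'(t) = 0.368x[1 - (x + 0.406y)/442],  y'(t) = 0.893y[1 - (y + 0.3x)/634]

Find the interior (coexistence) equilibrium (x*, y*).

Setting both brackets to zero gives the nullclines x + 0.406y = 442 and 0.3x + y = 634.
Substituting y = 634 - 0.3x into the first: x(1 - 0.406·0.3) = 442 - 0.406·634.
So x* = 185/0.878 = 210, and then y* = 634 - 0.3·210 = 571.

x* ≈ 210, y* ≈ 571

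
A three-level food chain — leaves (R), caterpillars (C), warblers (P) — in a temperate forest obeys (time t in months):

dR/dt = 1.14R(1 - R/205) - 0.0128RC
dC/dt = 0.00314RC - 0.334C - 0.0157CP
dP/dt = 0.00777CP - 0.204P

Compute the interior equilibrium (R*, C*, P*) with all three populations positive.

From dP/dt = 0: 0.00777C* = 0.204, so C* = 26.3.
From dR/dt = 0: 1.14(1 - R*/205) = 0.0128·26.3, giving R* = 205·(1 - 0.295) = 145.
From dC/dt = 0: 0.00314·145 - 0.334 = 0.0157P*, so P* = 0.12/0.0157 = 7.64.

R* ≈ 145, C* ≈ 26.3, P* ≈ 7.64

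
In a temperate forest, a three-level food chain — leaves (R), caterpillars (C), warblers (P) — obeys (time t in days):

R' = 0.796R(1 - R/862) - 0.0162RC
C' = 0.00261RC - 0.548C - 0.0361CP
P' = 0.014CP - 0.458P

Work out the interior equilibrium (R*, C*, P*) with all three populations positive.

R* ≈ 288, C* ≈ 32.7, P* ≈ 5.65

From dP/dt = 0: 0.014C* = 0.458, so C* = 32.7.
From dR/dt = 0: 0.796(1 - R*/862) = 0.0162·32.7, giving R* = 862·(1 - 0.666) = 288.
From dC/dt = 0: 0.00261·288 - 0.548 = 0.0361P*, so P* = 0.204/0.0361 = 5.65.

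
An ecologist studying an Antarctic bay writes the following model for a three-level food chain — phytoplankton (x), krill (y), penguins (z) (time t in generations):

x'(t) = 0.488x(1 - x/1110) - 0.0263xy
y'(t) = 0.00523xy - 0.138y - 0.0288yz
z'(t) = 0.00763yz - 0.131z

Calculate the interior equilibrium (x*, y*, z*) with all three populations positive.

x* ≈ 82.9, y* ≈ 17.2, z* ≈ 10.3

From dz/dt = 0: 0.00763y* = 0.131, so y* = 17.2.
From dx/dt = 0: 0.488(1 - x*/1110) = 0.0263·17.2, giving x* = 1110·(1 - 0.925) = 82.9.
From dy/dt = 0: 0.00523·82.9 - 0.138 = 0.0288z*, so z* = 0.296/0.0288 = 10.3.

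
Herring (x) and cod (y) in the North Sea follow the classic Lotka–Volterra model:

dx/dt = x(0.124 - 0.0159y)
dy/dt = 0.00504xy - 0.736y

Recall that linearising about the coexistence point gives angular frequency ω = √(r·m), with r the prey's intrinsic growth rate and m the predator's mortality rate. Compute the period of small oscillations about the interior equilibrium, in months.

Here r = 0.124 and m = 0.736, so r·m = 0.0913.
ω = √0.0913 = 0.302 per month, hence T = 2π/ω ≈ 20.8 months.

T ≈ 20.8 months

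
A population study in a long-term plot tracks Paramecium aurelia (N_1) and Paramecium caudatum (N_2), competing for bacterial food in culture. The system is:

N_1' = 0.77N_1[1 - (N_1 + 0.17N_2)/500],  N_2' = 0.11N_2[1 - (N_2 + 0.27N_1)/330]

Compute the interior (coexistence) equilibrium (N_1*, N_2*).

N_1* ≈ 465, N_2* ≈ 204

Setting both brackets to zero gives the nullclines N_1 + 0.17N_2 = 500 and 0.27N_1 + N_2 = 330.
Substituting N_2 = 330 - 0.27N_1 into the first: N_1(1 - 0.17·0.27) = 500 - 0.17·330.
So N_1* = 444/0.954 = 465, and then N_2* = 330 - 0.27·465 = 204.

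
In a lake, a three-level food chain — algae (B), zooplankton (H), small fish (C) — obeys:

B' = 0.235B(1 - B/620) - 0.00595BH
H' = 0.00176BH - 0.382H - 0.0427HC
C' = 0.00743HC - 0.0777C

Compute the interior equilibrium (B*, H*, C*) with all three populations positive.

B* ≈ 456, H* ≈ 10.5, C* ≈ 9.84

From dC/dt = 0: 0.00743H* = 0.0777, so H* = 10.5.
From dB/dt = 0: 0.235(1 - B*/620) = 0.00595·10.5, giving B* = 620·(1 - 0.265) = 456.
From dH/dt = 0: 0.00176·456 - 0.382 = 0.0427C*, so C* = 0.42/0.0427 = 9.84.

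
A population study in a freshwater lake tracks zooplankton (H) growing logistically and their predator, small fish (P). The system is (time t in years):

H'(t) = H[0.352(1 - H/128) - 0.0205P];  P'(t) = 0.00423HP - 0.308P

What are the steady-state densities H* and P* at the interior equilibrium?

From dP/dt = 0 with P > 0: 0.00423H* = 0.308, so H* = 72.8.
Substitute into dH/dt = 0: 0.352(1 - 72.8/128) = 0.0205P*.
The bracket is 0.431, giving P* = 0.152/0.0205 = 7.4.

H* ≈ 72.8, P* ≈ 7.4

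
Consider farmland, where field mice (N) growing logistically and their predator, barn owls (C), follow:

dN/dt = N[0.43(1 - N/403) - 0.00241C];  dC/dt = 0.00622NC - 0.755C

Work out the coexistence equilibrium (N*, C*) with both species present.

From dC/dt = 0 with C > 0: 0.00622N* = 0.755, so N* = 121.
Substitute into dN/dt = 0: 0.43(1 - 121/403) = 0.00241C*.
The bracket is 0.699, giving C* = 0.3/0.00241 = 125.

N* ≈ 121, C* ≈ 125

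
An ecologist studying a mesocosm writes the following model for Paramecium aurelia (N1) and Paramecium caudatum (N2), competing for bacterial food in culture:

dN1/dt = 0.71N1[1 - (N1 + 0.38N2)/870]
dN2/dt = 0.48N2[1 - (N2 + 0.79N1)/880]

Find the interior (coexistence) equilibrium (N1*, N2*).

Setting both brackets to zero gives the nullclines N1 + 0.38N2 = 870 and 0.79N1 + N2 = 880.
Substituting N2 = 880 - 0.79N1 into the first: N1(1 - 0.38·0.79) = 870 - 0.38·880.
So N1* = 536/0.7 = 765, and then N2* = 880 - 0.79·765 = 275.

N1* ≈ 765, N2* ≈ 275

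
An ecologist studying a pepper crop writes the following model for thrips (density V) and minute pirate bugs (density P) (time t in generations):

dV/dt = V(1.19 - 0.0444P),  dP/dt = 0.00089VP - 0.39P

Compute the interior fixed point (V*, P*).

Set dP/dt = 0 with P > 0: 0.00089V - 0.39 = 0, so V* = 0.39/0.00089 = 438.
Set dV/dt = 0 with V > 0: 1.19 - 0.0444P = 0, so P* = 1.19/0.0444 = 26.8.

V* ≈ 438, P* ≈ 26.8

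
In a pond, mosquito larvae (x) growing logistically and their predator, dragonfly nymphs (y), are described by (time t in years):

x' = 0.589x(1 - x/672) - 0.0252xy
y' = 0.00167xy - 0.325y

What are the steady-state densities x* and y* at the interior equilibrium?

From dy/dt = 0 with y > 0: 0.00167x* = 0.325, so x* = 195.
Substitute into dx/dt = 0: 0.589(1 - 195/672) = 0.0252y*.
The bracket is 0.71, giving y* = 0.418/0.0252 = 16.6.

x* ≈ 195, y* ≈ 16.6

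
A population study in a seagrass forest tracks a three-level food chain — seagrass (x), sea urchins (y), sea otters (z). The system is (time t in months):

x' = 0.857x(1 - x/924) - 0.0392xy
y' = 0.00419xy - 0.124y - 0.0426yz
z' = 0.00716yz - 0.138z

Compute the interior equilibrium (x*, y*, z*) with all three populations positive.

x* ≈ 109, y* ≈ 19.3, z* ≈ 7.85

From dz/dt = 0: 0.00716y* = 0.138, so y* = 19.3.
From dx/dt = 0: 0.857(1 - x*/924) = 0.0392·19.3, giving x* = 924·(1 - 0.882) = 109.
From dy/dt = 0: 0.00419·109 - 0.124 = 0.0426z*, so z* = 0.334/0.0426 = 7.85.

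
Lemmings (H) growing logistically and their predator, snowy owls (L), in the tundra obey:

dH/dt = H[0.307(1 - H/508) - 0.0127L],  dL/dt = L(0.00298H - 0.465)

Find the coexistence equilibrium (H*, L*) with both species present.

H* ≈ 156, L* ≈ 16.7

From dL/dt = 0 with L > 0: 0.00298H* = 0.465, so H* = 156.
Substitute into dH/dt = 0: 0.307(1 - 156/508) = 0.0127L*.
The bracket is 0.693, giving L* = 0.213/0.0127 = 16.7.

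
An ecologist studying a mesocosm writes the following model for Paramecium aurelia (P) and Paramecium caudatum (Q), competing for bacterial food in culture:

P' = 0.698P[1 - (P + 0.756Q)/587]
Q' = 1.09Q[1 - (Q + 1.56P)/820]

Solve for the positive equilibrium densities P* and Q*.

P* ≈ 184, Q* ≈ 534

Setting both brackets to zero gives the nullclines P + 0.756Q = 587 and 1.56P + Q = 820.
Substituting Q = 820 - 1.56P into the first: P(1 - 0.756·1.56) = 587 - 0.756·820.
So P* = -32.9/-0.179 = 184, and then Q* = 820 - 1.56·184 = 534.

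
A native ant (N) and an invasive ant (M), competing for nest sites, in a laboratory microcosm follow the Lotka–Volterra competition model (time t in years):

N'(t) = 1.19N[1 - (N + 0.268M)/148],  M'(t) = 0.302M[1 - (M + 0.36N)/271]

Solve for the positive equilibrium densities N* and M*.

N* ≈ 83.4, M* ≈ 241

Setting both brackets to zero gives the nullclines N + 0.268M = 148 and 0.36N + M = 271.
Substituting M = 271 - 0.36N into the first: N(1 - 0.268·0.36) = 148 - 0.268·271.
So N* = 75.4/0.904 = 83.4, and then M* = 271 - 0.36·83.4 = 241.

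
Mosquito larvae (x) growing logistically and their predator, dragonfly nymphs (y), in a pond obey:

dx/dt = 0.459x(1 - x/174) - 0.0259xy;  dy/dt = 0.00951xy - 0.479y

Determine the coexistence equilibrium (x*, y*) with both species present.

From dy/dt = 0 with y > 0: 0.00951x* = 0.479, so x* = 50.4.
Substitute into dx/dt = 0: 0.459(1 - 50.4/174) = 0.0259y*.
The bracket is 0.711, giving y* = 0.326/0.0259 = 12.6.

x* ≈ 50.4, y* ≈ 12.6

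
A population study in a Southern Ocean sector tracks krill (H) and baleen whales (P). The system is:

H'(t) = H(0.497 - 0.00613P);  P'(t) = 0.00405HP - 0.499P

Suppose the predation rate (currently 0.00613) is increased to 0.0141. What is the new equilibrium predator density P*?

At the interior fixed point, setting dH/dt = 0 with H > 0 fixes P* = (prey growth rate)/(HP coefficient) — independent of the other coefficients.
With the change, P* = 0.497/0.0141 = 35.2; it falls from 81.1.

P* ≈ 35.2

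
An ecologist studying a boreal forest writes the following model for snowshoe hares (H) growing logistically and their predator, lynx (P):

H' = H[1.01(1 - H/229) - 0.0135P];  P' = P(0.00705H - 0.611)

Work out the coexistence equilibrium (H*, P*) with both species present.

H* ≈ 86.7, P* ≈ 46.5

From dP/dt = 0 with P > 0: 0.00705H* = 0.611, so H* = 86.7.
Substitute into dH/dt = 0: 1.01(1 - 86.7/229) = 0.0135P*.
The bracket is 0.622, giving P* = 0.628/0.0135 = 46.5.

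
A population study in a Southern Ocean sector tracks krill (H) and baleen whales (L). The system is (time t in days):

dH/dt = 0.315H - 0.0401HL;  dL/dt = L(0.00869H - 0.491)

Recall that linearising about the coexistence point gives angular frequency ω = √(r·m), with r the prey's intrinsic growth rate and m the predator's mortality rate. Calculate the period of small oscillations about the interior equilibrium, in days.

T ≈ 16 days

Here r = 0.315 and m = 0.491, so r·m = 0.155.
ω = √0.155 = 0.393 per day, hence T = 2π/ω ≈ 16 days.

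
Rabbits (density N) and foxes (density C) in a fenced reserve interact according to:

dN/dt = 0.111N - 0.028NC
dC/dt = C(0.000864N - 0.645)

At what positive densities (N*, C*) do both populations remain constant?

N* ≈ 747, C* ≈ 3.96

Set dC/dt = 0 with C > 0: 0.000864N - 0.645 = 0, so N* = 0.645/0.000864 = 747.
Set dN/dt = 0 with N > 0: 0.111 - 0.028C = 0, so C* = 0.111/0.028 = 3.96.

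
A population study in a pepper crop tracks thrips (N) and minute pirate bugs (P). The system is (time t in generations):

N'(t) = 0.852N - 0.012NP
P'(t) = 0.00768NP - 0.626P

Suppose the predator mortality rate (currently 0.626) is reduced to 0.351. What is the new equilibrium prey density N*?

N* ≈ 45.7

At the interior fixed point, setting dP/dt = 0 with P > 0 fixes N* = (predator death rate)/(NP coefficient) — independent of the other coefficients.
With the change, N* = 0.351/0.00768 = 45.7; it falls from 81.5.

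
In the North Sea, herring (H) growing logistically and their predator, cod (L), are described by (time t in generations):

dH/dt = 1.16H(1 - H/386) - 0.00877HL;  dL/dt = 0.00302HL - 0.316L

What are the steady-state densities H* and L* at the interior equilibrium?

H* ≈ 105, L* ≈ 96.4

From dL/dt = 0 with L > 0: 0.00302H* = 0.316, so H* = 105.
Substitute into dH/dt = 0: 1.16(1 - 105/386) = 0.00877L*.
The bracket is 0.729, giving L* = 0.846/0.00877 = 96.4.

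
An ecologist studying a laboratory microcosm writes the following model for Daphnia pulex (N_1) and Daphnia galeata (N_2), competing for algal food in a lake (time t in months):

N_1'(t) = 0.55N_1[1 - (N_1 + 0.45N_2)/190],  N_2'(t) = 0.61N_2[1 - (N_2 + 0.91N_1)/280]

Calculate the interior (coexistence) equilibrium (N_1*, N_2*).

N_1* ≈ 108, N_2* ≈ 181

Setting both brackets to zero gives the nullclines N_1 + 0.45N_2 = 190 and 0.91N_1 + N_2 = 280.
Substituting N_2 = 280 - 0.91N_1 into the first: N_1(1 - 0.45·0.91) = 190 - 0.45·280.
So N_1* = 64/0.591 = 108, and then N_2* = 280 - 0.91·108 = 181.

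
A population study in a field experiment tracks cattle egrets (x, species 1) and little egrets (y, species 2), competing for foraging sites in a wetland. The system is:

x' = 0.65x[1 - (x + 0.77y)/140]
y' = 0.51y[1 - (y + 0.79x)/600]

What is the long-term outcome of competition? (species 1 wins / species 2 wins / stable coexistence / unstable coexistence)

species 2 excludes species 1

Compare the nullcline intercepts: K1/α12 = 140/0.77 = 182 < K2 = 600; K2/α21 = 600/0.79 = 759 > K1 = 140.
Since the inequalities point opposite ways, species 2 can invade but species 1 cannot.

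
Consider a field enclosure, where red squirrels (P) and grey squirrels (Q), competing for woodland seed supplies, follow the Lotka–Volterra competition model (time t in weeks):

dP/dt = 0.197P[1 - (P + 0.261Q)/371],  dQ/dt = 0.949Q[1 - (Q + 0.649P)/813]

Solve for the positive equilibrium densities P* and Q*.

P* ≈ 191, Q* ≈ 689

Setting both brackets to zero gives the nullclines P + 0.261Q = 371 and 0.649P + Q = 813.
Substituting Q = 813 - 0.649P into the first: P(1 - 0.261·0.649) = 371 - 0.261·813.
So P* = 159/0.831 = 191, and then Q* = 813 - 0.649·191 = 689.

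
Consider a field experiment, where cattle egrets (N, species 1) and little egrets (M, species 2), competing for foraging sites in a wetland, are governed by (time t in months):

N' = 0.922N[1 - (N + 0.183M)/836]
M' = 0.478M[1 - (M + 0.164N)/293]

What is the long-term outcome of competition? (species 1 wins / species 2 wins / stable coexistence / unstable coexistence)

stable coexistence

Compare the nullcline intercepts: K1/α12 = 836/0.183 = 4570 > K2 = 293; K2/α21 = 293/0.164 = 1790 > K1 = 836.
Since both inequalities hold, each species can invade when rare, so the interior equilibrium is stable.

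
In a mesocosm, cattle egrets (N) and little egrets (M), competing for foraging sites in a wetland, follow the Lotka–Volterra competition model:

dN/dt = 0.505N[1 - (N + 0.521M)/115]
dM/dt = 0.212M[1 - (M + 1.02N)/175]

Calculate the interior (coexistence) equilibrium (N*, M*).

Setting both brackets to zero gives the nullclines N + 0.521M = 115 and 1.02N + M = 175.
Substituting M = 175 - 1.02N into the first: N(1 - 0.521·1.02) = 115 - 0.521·175.
So N* = 23.8/0.469 = 50.8, and then M* = 175 - 1.02·50.8 = 123.

N* ≈ 50.8, M* ≈ 123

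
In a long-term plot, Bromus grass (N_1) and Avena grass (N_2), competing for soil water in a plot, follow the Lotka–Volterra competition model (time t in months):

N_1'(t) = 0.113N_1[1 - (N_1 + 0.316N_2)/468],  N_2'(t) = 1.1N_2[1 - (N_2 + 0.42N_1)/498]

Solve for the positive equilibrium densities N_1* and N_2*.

N_1* ≈ 358, N_2* ≈ 348

Setting both brackets to zero gives the nullclines N_1 + 0.316N_2 = 468 and 0.42N_1 + N_2 = 498.
Substituting N_2 = 498 - 0.42N_1 into the first: N_1(1 - 0.316·0.42) = 468 - 0.316·498.
So N_1* = 311/0.867 = 358, and then N_2* = 498 - 0.42·358 = 348.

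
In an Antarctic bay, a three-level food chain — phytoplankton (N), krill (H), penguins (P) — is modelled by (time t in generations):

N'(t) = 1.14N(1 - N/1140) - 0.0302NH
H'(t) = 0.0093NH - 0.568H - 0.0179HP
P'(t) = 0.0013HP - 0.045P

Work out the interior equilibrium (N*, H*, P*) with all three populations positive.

N* ≈ 94.6, H* ≈ 34.6, P* ≈ 17.4

From dP/dt = 0: 0.0013H* = 0.045, so H* = 34.6.
From dN/dt = 0: 1.14(1 - N*/1140) = 0.0302·34.6, giving N* = 1140·(1 - 0.917) = 94.6.
From dH/dt = 0: 0.0093·94.6 - 0.568 = 0.0179P*, so P* = 0.312/0.0179 = 17.4.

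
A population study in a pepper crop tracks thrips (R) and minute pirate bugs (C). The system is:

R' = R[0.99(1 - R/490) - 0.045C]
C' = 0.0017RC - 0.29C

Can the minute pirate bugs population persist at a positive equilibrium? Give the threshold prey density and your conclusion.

The predator equation gives dC/dt > 0 only when R > 0.29/0.0017 = 171.
Without the predator, R → K = 490. Since 490 > 171, the predator can invade and persist.

Threshold R = 171; K > 171, so yes, the predator persists.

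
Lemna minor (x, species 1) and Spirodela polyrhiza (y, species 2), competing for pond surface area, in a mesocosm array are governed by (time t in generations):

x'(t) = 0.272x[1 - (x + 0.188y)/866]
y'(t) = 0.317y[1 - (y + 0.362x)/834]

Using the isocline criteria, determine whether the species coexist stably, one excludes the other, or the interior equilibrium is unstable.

Compare the nullcline intercepts: K1/α12 = 866/0.188 = 4610 > K2 = 834; K2/α21 = 834/0.362 = 2300 > K1 = 866.
Since both inequalities hold, each species can invade when rare, so the interior equilibrium is stable.

stable coexistence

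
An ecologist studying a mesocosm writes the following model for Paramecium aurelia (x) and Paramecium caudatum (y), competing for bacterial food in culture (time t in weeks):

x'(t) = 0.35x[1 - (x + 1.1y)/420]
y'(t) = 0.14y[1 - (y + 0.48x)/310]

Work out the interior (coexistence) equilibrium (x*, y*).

x* ≈ 167, y* ≈ 230

Setting both brackets to zero gives the nullclines x + 1.1y = 420 and 0.48x + y = 310.
Substituting y = 310 - 0.48x into the first: x(1 - 1.1·0.48) = 420 - 1.1·310.
So x* = 79/0.472 = 167, and then y* = 310 - 0.48·167 = 230.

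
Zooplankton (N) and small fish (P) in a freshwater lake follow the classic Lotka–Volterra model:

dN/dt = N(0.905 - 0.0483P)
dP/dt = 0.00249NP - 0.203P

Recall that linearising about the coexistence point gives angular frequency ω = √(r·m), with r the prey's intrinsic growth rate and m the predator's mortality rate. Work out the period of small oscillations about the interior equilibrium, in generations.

Here r = 0.905 and m = 0.203, so r·m = 0.184.
ω = √0.184 = 0.429 per generation, hence T = 2π/ω ≈ 14.7 generations.

T ≈ 14.7 generations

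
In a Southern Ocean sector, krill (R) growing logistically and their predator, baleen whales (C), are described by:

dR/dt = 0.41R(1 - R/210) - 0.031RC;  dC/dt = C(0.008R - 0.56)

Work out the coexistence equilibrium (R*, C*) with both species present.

R* ≈ 70, C* ≈ 8.82

From dC/dt = 0 with C > 0: 0.008R* = 0.56, so R* = 70.
Substitute into dR/dt = 0: 0.41(1 - 70/210) = 0.031C*.
The bracket is 0.667, giving C* = 0.273/0.031 = 8.82.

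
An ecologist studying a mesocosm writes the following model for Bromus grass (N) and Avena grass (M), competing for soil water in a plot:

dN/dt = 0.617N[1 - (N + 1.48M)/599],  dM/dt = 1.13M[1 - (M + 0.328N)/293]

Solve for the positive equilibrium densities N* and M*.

N* ≈ 321, M* ≈ 188

Setting both brackets to zero gives the nullclines N + 1.48M = 599 and 0.328N + M = 293.
Substituting M = 293 - 0.328N into the first: N(1 - 1.48·0.328) = 599 - 1.48·293.
So N* = 165/0.515 = 321, and then M* = 293 - 0.328·321 = 188.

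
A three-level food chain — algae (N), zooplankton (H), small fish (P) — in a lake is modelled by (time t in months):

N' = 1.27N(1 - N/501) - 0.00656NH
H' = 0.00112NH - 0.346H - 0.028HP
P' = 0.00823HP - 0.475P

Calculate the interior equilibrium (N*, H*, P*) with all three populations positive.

From dP/dt = 0: 0.00823H* = 0.475, so H* = 57.7.
From dN/dt = 0: 1.27(1 - N*/501) = 0.00656·57.7, giving N* = 501·(1 - 0.298) = 352.
From dH/dt = 0: 0.00112·352 - 0.346 = 0.028P*, so P* = 0.0478/0.028 = 1.71.

N* ≈ 352, H* ≈ 57.7, P* ≈ 1.71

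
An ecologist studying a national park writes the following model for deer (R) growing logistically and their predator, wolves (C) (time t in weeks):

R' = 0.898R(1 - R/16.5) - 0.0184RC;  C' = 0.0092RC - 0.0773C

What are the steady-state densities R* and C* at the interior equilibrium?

From dC/dt = 0 with C > 0: 0.0092R* = 0.0773, so R* = 8.4.
Substitute into dR/dt = 0: 0.898(1 - 8.4/16.5) = 0.0184C*.
The bracket is 0.491, giving C* = 0.441/0.0184 = 24.

R* ≈ 8.4, C* ≈ 24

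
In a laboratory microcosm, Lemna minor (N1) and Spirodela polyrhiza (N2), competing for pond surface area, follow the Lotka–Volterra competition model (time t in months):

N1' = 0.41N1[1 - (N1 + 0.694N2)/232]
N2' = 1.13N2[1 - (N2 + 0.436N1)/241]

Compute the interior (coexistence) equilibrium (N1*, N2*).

Setting both brackets to zero gives the nullclines N1 + 0.694N2 = 232 and 0.436N1 + N2 = 241.
Substituting N2 = 241 - 0.436N1 into the first: N1(1 - 0.694·0.436) = 232 - 0.694·241.
So N1* = 64.7/0.697 = 92.8, and then N2* = 241 - 0.436·92.8 = 201.

N1* ≈ 92.8, N2* ≈ 201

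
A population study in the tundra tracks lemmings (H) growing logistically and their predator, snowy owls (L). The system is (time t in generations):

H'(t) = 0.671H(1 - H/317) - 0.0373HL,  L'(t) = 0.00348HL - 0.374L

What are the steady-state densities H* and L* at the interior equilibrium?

H* ≈ 107, L* ≈ 11.9

From dL/dt = 0 with L > 0: 0.00348H* = 0.374, so H* = 107.
Substitute into dH/dt = 0: 0.671(1 - 107/317) = 0.0373L*.
The bracket is 0.661, giving L* = 0.444/0.0373 = 11.9.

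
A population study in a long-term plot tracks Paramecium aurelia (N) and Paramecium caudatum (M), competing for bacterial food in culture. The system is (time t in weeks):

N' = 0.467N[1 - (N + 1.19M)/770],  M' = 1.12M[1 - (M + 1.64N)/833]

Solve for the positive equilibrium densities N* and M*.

N* ≈ 233, M* ≈ 452

Setting both brackets to zero gives the nullclines N + 1.19M = 770 and 1.64N + M = 833.
Substituting M = 833 - 1.64N into the first: N(1 - 1.19·1.64) = 770 - 1.19·833.
So N* = -221/-0.952 = 233, and then M* = 833 - 1.64·233 = 452.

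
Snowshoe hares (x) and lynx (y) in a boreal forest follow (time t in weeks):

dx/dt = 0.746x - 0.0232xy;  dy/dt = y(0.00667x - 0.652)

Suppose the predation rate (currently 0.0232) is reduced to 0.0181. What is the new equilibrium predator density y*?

y* ≈ 41.2

At the interior fixed point, setting dx/dt = 0 with x > 0 fixes y* = (prey growth rate)/(xy coefficient) — independent of the other coefficients.
With the change, y* = 0.746/0.0181 = 41.2; it rises from 32.2.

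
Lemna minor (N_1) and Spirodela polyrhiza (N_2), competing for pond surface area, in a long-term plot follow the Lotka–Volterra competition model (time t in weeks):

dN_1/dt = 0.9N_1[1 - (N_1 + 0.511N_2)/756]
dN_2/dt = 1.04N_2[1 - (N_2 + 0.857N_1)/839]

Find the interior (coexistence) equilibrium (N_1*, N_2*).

N_1* ≈ 582, N_2* ≈ 340

Setting both brackets to zero gives the nullclines N_1 + 0.511N_2 = 756 and 0.857N_1 + N_2 = 839.
Substituting N_2 = 839 - 0.857N_1 into the first: N_1(1 - 0.511·0.857) = 756 - 0.511·839.
So N_1* = 327/0.562 = 582, and then N_2* = 839 - 0.857·582 = 340.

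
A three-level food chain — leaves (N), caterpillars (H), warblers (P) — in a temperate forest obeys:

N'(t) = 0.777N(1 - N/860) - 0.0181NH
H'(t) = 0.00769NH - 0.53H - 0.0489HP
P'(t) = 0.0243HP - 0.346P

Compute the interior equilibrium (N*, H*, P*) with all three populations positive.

N* ≈ 575, H* ≈ 14.2, P* ≈ 79.5

From dP/dt = 0: 0.0243H* = 0.346, so H* = 14.2.
From dN/dt = 0: 0.777(1 - N*/860) = 0.0181·14.2, giving N* = 860·(1 - 0.332) = 575.
From dH/dt = 0: 0.00769·575 - 0.53 = 0.0489P*, so P* = 3.89/0.0489 = 79.5.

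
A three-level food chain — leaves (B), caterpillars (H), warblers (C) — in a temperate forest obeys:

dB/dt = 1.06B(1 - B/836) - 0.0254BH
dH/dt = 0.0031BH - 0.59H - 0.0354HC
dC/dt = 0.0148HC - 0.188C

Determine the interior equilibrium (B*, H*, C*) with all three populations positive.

From dC/dt = 0: 0.0148H* = 0.188, so H* = 12.7.
From dB/dt = 0: 1.06(1 - B*/836) = 0.0254·12.7, giving B* = 836·(1 - 0.304) = 582.
From dH/dt = 0: 0.0031·582 - 0.59 = 0.0354C*, so C* = 1.21/0.0354 = 34.3.

B* ≈ 582, H* ≈ 12.7, C* ≈ 34.3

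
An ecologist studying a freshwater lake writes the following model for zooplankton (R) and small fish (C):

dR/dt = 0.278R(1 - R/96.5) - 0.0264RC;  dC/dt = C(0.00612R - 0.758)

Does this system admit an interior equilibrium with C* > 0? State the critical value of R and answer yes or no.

The predator equation gives dC/dt > 0 only when R > 0.758/0.00612 = 124.
Without the predator, R → K = 96.5. Since 96.5 < 124, the predator cannot invade.

Threshold R = 124; K < 124, so no, the predator goes extinct.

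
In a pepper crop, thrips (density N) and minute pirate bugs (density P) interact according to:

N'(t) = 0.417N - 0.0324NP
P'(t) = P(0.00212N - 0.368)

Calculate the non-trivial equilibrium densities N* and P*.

Set dP/dt = 0 with P > 0: 0.00212N - 0.368 = 0, so N* = 0.368/0.00212 = 174.
Set dN/dt = 0 with N > 0: 0.417 - 0.0324P = 0, so P* = 0.417/0.0324 = 12.9.

N* ≈ 174, P* ≈ 12.9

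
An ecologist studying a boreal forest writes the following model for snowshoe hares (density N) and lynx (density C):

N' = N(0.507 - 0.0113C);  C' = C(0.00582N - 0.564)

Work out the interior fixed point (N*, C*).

N* ≈ 96.9, C* ≈ 44.9

Set dC/dt = 0 with C > 0: 0.00582N - 0.564 = 0, so N* = 0.564/0.00582 = 96.9.
Set dN/dt = 0 with N > 0: 0.507 - 0.0113C = 0, so C* = 0.507/0.0113 = 44.9.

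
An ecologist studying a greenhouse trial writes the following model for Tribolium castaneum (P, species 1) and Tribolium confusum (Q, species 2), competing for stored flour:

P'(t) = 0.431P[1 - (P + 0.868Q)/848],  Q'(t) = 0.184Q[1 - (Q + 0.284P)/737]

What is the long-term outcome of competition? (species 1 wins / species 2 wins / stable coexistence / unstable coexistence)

Compare the nullcline intercepts: K1/α12 = 848/0.868 = 977 > K2 = 737; K2/α21 = 737/0.284 = 2600 > K1 = 848.
Since both inequalities hold, each species can invade when rare, so the interior equilibrium is stable.

stable coexistence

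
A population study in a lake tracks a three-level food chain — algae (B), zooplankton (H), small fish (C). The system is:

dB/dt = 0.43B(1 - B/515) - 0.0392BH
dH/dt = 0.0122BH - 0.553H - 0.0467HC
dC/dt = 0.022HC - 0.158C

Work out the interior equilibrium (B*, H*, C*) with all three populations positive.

From dC/dt = 0: 0.022H* = 0.158, so H* = 7.18.
From dB/dt = 0: 0.43(1 - B*/515) = 0.0392·7.18, giving B* = 515·(1 - 0.655) = 178.
From dH/dt = 0: 0.0122·178 - 0.553 = 0.0467C*, so C* = 1.62/0.0467 = 34.6.

B* ≈ 178, H* ≈ 7.18, C* ≈ 34.6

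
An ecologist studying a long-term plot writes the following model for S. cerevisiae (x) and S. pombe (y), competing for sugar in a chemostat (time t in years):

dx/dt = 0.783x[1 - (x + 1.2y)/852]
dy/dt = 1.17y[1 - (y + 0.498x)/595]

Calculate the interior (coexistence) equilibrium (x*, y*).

x* ≈ 343, y* ≈ 424

Setting both brackets to zero gives the nullclines x + 1.2y = 852 and 0.498x + y = 595.
Substituting y = 595 - 0.498x into the first: x(1 - 1.2·0.498) = 852 - 1.2·595.
So x* = 138/0.402 = 343, and then y* = 595 - 0.498·343 = 424.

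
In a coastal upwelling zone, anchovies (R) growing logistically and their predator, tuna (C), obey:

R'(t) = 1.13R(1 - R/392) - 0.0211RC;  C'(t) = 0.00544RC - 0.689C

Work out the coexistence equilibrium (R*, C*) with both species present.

R* ≈ 127, C* ≈ 36.3

From dC/dt = 0 with C > 0: 0.00544R* = 0.689, so R* = 127.
Substitute into dR/dt = 0: 1.13(1 - 127/392) = 0.0211C*.
The bracket is 0.677, giving C* = 0.765/0.0211 = 36.3.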